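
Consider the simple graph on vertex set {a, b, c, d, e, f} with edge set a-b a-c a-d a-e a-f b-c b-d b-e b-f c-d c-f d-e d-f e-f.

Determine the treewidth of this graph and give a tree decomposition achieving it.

Treewidth 4.
One optimal decomposition is:
Bags: B1 = {a, b, c, d, f}  B2 = {a, b, d, e, f}
Tree: B1–B2

Every bag has size at most 5, so the width is 5 − 1 = 4 and tw(G) ≤ 4. On the other hand G contains the 5-clique {a, b, d, e, f}. A clique must lie in a single bag of any decomposition, so no decomposition can have width below 4. The upper and lower bounds meet at 4, so that is the treewidth.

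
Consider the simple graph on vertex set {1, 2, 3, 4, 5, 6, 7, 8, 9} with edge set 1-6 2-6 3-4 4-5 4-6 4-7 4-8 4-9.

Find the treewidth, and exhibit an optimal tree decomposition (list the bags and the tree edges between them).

Treewidth 1.
One such decomposition:
Bags: B1 = {4, 6}  B2 = {4, 9}  B3 = {1, 6}  B4 = {3, 4}  B5 = {4, 5}  B6 = {2, 6}  B7 = {4, 7}  B8 = {4, 8}
Tree: B1–B2, B1–B3, B1–B4, B4–B5, B3–B6, B5–B7, B2–B8

The largest bag has 2 vertices, giving width 1; this decomposition certifies tw(G) ≤ 1. Since G has at least one edge (e.g. 6–4), it is not an edgeless graph, so tw(G) ≥ 1. Hence tw(G) = 1 exactly.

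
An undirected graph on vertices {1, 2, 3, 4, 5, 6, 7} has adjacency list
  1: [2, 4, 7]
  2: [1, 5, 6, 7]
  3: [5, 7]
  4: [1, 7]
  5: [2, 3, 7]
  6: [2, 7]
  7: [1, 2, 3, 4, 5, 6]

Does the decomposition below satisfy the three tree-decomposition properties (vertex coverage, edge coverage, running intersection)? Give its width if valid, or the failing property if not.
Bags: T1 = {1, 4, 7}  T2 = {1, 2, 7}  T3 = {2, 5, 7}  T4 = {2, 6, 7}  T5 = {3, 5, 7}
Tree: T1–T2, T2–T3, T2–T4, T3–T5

Vertex coverage: the bags together contain {1, 2, 3, 4, 5, 6, 7}, the full vertex set. Edge coverage: each edge of G has both endpoints in at least one bag. Running intersection: for every vertex, the bags containing it form a connected subtree. All three properties hold, so this is a valid tree decomposition of width max|bag| − 1 = 2, and hence tw(G) ≤ 2.

Yes; width 2.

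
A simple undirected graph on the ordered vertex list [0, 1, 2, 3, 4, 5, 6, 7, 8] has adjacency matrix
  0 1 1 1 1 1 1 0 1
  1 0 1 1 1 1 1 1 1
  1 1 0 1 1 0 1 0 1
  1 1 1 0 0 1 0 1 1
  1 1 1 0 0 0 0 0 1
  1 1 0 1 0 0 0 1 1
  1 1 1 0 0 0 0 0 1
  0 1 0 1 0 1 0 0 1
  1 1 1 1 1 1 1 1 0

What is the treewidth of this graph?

4

A width-4 tree decomposition is:
Bags: B1 = {0, 1, 3, 5, 8}  B2 = {0, 1, 2, 3, 8}  B3 = {0, 1, 2, 4, 8}  B4 = {0, 1, 2, 6, 8}  B5 = {1, 3, 5, 7, 8}
Tree: B1–B2, B2–B3, B2–B4, B1–B5
Each bag holds 5 vertices, so the decomposition has width 4, which upper-bounds the treewidth. For the lower bound, the 5 vertices {0, 1, 2, 3, 8} are pairwise adjacent, and any tree decomposition puts a clique entirely inside one bag — forcing width ≥ 4. Combining the bounds, tw(G) = 4.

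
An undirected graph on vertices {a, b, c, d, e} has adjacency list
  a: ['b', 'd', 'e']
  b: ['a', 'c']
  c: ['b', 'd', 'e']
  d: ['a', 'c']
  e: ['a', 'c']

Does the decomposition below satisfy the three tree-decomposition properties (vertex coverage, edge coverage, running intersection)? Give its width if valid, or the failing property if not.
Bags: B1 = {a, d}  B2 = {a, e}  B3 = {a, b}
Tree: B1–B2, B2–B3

A tree decomposition must satisfy three properties: every vertex lies in some bag; for every edge, both endpoints lie together in some bag; and for every vertex, the bags containing it form a connected subtree. Here vertex c appears in no bag, so the decomposition is invalid.

No — vertex c appears in no bag.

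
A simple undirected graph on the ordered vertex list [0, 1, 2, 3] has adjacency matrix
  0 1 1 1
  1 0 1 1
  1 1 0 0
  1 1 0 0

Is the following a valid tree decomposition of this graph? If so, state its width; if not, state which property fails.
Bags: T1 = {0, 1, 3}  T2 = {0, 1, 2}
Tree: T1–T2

Yes; width 2.

Checking the three conditions: (i) the bags cover all of {0, 1, 2, 3}; (ii) for each edge, some bag contains both endpoints; (iii) the bags containing any fixed vertex form a subtree. All hold, so the decomposition is valid with width 3 − 1 = 2.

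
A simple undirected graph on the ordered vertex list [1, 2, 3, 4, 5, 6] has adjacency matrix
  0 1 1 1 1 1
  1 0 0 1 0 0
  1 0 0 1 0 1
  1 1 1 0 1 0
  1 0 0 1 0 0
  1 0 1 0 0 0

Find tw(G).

2

A width-2 tree decomposition is:
Bags: B1 = {1, 2, 4}  B2 = {1, 4, 5}  B3 = {1, 3, 4}  B4 = {1, 3, 6}
Tree: B1–B2, B1–B3, B3–B4
Every bag has size at most 3, so the width is 3 − 1 = 2 and tw(G) ≤ 2. On the other hand G contains the 3-clique {1, 2, 4}. A clique must lie in a single bag of any decomposition, so no decomposition can have width below 2. Combining the bounds, tw(G) = 2.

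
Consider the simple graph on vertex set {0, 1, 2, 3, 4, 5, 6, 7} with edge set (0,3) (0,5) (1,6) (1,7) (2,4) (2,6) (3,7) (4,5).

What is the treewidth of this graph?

A width-2 tree decomposition is:
Bags: B1 = {1, 6, 7}  B2 = {2, 6, 7}  B3 = {2, 4, 7}  B4 = {4, 5, 7}  B5 = {0, 5, 7}  B6 = {0, 3, 7}
Tree: B1–B2, B2–B3, B3–B4, B4–B5, B5–B6
The largest bag has 3 vertices, giving width 2; this decomposition certifies tw(G) ≤ 2. Since 7–1–6–2–4–5–0–3–7 is a cycle in G, G is not acyclic. Forests are exactly the graphs of treewidth ≤ 1, so tw(G) ≥ 2. Therefore the treewidth is 2.

2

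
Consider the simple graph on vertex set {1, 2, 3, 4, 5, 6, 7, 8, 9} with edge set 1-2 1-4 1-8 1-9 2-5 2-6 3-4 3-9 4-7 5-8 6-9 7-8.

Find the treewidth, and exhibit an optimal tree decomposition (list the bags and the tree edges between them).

Every bag has size at most 4, so the width is 4 − 1 = 3 and tw(G) ≤ 3. For the lower bound: the 4 vertex sets {3,4,7}, {9}, {1}, {2,5,6,8} are disjoint, each induces a connected subgraph, and every pair is joined by at least one edge of G. Contracting each set to a single vertex therefore yields K_{4} as a minor, and since treewidth is minor-monotone, tw(G) ≥ tw(K_{4}) = 3. The upper and lower bounds meet at 3, so that is the treewidth.

Treewidth 3.
Bags: B1 = {3, 4, 7, 9}  B2 = {1, 4, 7, 9}  B3 = {1, 7, 8, 9}  B4 = {1, 6, 8, 9}  B5 = {1, 2, 6, 8}  B6 = {2, 5, 6, 8}
Tree: B1–B2, B2–B3, B3–B4, B4–B5, B5–B6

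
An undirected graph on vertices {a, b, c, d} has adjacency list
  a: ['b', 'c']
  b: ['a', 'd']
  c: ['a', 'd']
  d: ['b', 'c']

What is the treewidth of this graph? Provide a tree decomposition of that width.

Treewidth 2.
Bags: B1 = {b, c, d}  B2 = {a, b, c}
Tree: B1–B2

The largest bag has 3 vertices, giving width 2; this decomposition certifies tw(G) ≤ 2. Since c–d–b–a–c is a cycle in G, G is not acyclic. Forests are exactly the graphs of treewidth ≤ 1, so tw(G) ≥ 2. Hence tw(G) = 2 exactly.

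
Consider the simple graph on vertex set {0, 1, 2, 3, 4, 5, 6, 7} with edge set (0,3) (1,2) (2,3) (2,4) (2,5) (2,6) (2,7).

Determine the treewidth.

1

A width-1 tree decomposition is:
Bags: B1 = {2, 6}  B2 = {2, 4}  B3 = {2, 5}  B4 = {2, 3}  B5 = {1, 2}  B6 = {2, 7}  B7 = {0, 3}
Tree: B1–B2, B1–B3, B3–B4, B3–B5, B1–B6, B4–B7
The largest bag has 2 vertices, giving width 1; this decomposition certifies tw(G) ≤ 1. Any graph with an edge has treewidth ≥ 1, and G has the edge 2–6. Therefore the treewidth is 1.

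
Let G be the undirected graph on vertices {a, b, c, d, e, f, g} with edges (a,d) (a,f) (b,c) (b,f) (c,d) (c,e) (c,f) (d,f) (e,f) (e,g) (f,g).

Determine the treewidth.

2

A width-2 tree decomposition is:
Bags: B1 = {b, c, f}  B2 = {c, d, f}  B3 = {c, e, f}  B4 = {a, d, f}  B5 = {e, f, g}
Tree: B1–B2, B2–B3, B2–B4, B3–B5
The largest bag has 3 vertices, giving width 2; this decomposition certifies tw(G) ≤ 2. Conversely, {e, f, g} is a clique of size 3, and the vertices of any clique must share a bag in every tree decomposition; so some bag has ≥ 3 vertices and tw(G) ≥ 2. Combining the bounds, tw(G) = 2.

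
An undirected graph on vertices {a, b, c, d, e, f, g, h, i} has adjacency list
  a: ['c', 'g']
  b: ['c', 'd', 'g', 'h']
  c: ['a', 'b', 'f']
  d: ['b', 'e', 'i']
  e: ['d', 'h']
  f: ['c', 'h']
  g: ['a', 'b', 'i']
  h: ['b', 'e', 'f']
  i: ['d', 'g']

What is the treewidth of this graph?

3

A width-3 tree decomposition is:
Bags: B1 = {d, e, f, h}  B2 = {b, d, f, h}  B3 = {b, c, d, f}  B4 = {b, c, d, i}  B5 = {b, c, g, i}  B6 = {a, c, g, i}
Tree: B1–B2, B2–B3, B3–B4, B4–B5, B5–B6
Each bag holds 4 vertices, so the decomposition has width 3, which upper-bounds the treewidth. For the lower bound: the 4 vertex sets {e,f,h}, {d}, {b}, {a,c,g,i} are disjoint, each induces a connected subgraph, and every pair is joined by at least one edge of G. Contracting each set to a single vertex therefore yields K_{4} as a minor, and since treewidth is minor-monotone, tw(G) ≥ tw(K_{4}) = 3. The upper and lower bounds meet at 3, so that is the treewidth.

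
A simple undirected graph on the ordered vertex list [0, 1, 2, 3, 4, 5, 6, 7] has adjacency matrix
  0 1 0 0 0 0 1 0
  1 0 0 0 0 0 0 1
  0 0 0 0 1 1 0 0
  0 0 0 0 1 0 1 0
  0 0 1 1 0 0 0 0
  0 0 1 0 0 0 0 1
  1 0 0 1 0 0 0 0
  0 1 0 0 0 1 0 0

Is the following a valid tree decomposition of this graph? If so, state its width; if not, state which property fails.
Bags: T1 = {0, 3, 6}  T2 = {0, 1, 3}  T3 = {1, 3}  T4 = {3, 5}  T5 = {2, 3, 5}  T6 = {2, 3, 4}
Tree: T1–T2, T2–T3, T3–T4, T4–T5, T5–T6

No — vertex 7 appears in no bag.

A tree decomposition must satisfy three properties: every vertex lies in some bag; for every edge, both endpoints lie together in some bag; and for every vertex, the bags containing it form a connected subtree. Here vertex 7 appears in no bag, so the decomposition is invalid.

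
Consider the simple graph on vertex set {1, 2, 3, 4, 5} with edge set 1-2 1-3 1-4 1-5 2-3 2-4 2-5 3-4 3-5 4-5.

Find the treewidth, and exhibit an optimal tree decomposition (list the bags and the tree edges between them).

With just one bag of size 5, the width is 5 − 1 = 4, so tw(G) ≤ 4. Conversely, {1, 2, 3, 4, 5} is a clique of size 5, and the vertices of any clique must share a bag in every tree decomposition; so some bag has ≥ 5 vertices and tw(G) ≥ 4. Therefore the treewidth is 4.

Treewidth 4.
Bags: B1 = {1, 2, 3, 4, 5}
Tree: (single bag)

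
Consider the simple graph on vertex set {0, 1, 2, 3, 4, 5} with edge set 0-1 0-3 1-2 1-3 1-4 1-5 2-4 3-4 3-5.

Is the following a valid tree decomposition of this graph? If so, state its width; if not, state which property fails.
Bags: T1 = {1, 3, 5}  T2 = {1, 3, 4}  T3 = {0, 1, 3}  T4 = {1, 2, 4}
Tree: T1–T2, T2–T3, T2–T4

Vertex coverage: the bags together contain {0, 1, 2, 3, 4, 5}, the full vertex set. Edge coverage: each edge of G has both endpoints in at least one bag. Running intersection: for every vertex, the bags containing it form a connected subtree. All three properties hold, so this is a valid tree decomposition of width max|bag| − 1 = 2, and hence tw(G) ≤ 2.

Yes; width 2.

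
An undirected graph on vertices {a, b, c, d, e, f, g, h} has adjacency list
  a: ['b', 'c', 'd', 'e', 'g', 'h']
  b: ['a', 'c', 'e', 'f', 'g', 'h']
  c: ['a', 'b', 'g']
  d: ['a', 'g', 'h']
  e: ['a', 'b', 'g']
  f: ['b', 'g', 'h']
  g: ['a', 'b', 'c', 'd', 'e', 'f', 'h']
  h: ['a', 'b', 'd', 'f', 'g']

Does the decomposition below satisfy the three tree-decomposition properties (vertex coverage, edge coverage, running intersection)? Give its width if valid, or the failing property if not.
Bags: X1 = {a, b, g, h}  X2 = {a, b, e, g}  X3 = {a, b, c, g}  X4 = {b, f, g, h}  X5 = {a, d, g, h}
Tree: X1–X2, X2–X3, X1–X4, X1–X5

Every vertex of G appears in some bag (union = {a, b, c, d, e, f, g, h}); every edge is covered by a bag; and for each vertex v the set of bags containing v is connected in the bag tree. The decomposition is therefore valid. The largest bag has 4 vertices, so the width is 3.

Yes; width 3.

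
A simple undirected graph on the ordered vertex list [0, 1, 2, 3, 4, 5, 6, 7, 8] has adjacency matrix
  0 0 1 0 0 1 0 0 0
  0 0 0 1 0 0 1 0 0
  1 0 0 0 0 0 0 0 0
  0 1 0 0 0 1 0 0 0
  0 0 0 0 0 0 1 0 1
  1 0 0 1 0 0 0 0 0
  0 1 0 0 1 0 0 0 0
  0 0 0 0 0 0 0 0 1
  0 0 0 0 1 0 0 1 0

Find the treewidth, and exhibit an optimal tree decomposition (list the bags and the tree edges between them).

Each bag holds 2 vertices, so the decomposition has width 1, which upper-bounds the treewidth. Since G has at least one edge (e.g. 7–8), it is not an edgeless graph, so tw(G) ≥ 1. Hence tw(G) = 1 exactly.

Treewidth 1.
One such decomposition:
Bags: B1 = {7, 8}  B2 = {4, 8}  B3 = {4, 6}  B4 = {1, 6}  B5 = {1, 3}  B6 = {3, 5}  B7 = {0, 5}  B8 = {0, 2}
Tree: B1–B2, B2–B3, B3–B4, B4–B5, B5–B6, B6–B7, B7–B8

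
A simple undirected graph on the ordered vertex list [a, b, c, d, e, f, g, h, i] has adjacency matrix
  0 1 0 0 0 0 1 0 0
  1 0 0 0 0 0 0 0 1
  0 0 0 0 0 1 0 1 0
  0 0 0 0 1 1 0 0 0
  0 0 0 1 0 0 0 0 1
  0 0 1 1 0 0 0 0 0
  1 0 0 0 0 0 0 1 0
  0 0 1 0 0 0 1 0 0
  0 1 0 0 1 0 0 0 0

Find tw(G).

2

A width-2 tree decomposition is:
Bags: B1 = {a, b, g}  B2 = {b, g, i}  B3 = {e, g, i}  B4 = {d, e, g}  B5 = {d, f, g}  B6 = {c, f, g}  B7 = {c, g, h}
Tree: B1–B2, B2–B3, B3–B4, B4–B5, B5–B6, B6–B7
The largest bag has 3 vertices, giving width 2; this decomposition certifies tw(G) ≤ 2. Since g–a–b–i–e–d–f–c–h–g is a cycle in G, G is not acyclic. Forests are exactly the graphs of treewidth ≤ 1, so tw(G) ≥ 2. Combining the bounds, tw(G) = 2.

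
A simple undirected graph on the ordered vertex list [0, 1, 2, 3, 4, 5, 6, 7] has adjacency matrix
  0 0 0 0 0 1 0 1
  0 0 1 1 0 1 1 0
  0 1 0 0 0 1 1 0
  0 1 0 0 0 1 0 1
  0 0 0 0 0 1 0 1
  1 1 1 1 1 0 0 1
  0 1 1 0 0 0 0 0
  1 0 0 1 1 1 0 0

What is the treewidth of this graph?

A width-2 tree decomposition is:
Bags: B1 = {1, 2, 5}  B2 = {1, 3, 5}  B3 = {1, 2, 6}  B4 = {3, 5, 7}  B5 = {4, 5, 7}  B6 = {0, 5, 7}
Tree: B1–B2, B1–B3, B2–B4, B4–B5, B5–B6
Each bag holds 3 vertices, so the decomposition has width 2, which upper-bounds the treewidth. For the lower bound, the 3 vertices {1, 2, 5} are pairwise adjacent, and any tree decomposition puts a clique entirely inside one bag — forcing width ≥ 2. Therefore the treewidth is 2.

2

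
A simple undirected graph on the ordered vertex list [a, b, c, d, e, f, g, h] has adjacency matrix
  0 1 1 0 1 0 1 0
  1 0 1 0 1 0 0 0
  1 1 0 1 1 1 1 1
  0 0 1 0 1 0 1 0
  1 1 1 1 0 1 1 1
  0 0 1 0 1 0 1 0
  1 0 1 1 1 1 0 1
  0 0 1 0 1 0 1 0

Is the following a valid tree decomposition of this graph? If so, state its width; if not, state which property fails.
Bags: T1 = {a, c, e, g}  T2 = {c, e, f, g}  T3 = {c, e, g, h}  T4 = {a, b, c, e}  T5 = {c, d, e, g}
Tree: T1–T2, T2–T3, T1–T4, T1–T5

Yes; width 3.

Every vertex of G appears in some bag (union = {a, b, c, d, e, f, g, h}); every edge is covered by a bag; and for each vertex v the set of bags containing v is connected in the bag tree. The decomposition is therefore valid. The largest bag has 4 vertices, so the width is 3.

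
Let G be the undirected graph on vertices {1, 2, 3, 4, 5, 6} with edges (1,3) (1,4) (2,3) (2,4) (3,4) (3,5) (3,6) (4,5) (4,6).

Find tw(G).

2

A width-2 tree decomposition is:
Bags: B1 = {3, 4, 5}  B2 = {1, 3, 4}  B3 = {3, 4, 6}  B4 = {2, 3, 4}
Tree: B1–B2, B1–B3, B2–B4
Every bag has size at most 3, so the width is 3 − 1 = 2 and tw(G) ≤ 2. On the other hand G contains the 3-clique {1, 3, 4}. A clique must lie in a single bag of any decomposition, so no decomposition can have width below 2. Therefore the treewidth is 2.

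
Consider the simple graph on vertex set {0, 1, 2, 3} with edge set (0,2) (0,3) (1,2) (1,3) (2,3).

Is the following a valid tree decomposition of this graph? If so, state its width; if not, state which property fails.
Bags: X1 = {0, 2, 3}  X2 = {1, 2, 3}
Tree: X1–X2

Yes; width 2.

Checking the three conditions: (i) the bags cover all of {0, 1, 2, 3}; (ii) for each edge, some bag contains both endpoints; (iii) the bags containing any fixed vertex form a subtree. All hold, so the decomposition is valid with width 3 − 1 = 2.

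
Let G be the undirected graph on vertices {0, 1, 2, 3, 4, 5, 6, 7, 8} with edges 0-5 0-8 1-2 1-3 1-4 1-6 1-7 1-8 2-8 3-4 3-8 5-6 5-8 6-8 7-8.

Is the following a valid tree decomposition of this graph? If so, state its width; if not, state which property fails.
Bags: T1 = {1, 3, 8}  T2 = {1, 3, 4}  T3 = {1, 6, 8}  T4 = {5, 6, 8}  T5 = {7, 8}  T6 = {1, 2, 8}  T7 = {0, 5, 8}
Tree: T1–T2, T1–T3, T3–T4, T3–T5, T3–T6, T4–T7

A tree decomposition must satisfy three properties: every vertex lies in some bag; for every edge, both endpoints lie together in some bag; and for every vertex, the bags containing it form a connected subtree. Here edge (1,7) lies in no bag, so the decomposition is invalid.

No — edge (1,7) lies in no bag.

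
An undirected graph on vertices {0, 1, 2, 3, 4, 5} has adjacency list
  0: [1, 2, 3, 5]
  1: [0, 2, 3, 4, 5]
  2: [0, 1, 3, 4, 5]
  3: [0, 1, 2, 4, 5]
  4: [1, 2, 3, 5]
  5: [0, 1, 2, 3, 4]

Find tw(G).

A width-4 tree decomposition is:
Bags: B1 = {0, 1, 2, 3, 5}  B2 = {1, 2, 3, 4, 5}
Tree: B1–B2
Each bag holds 5 vertices, so the decomposition has width 4, which upper-bounds the treewidth. Conversely, {0, 1, 2, 3, 5} is a clique of size 5, and the vertices of any clique must share a bag in every tree decomposition; so some bag has ≥ 5 vertices and tw(G) ≥ 4. Combining the bounds, tw(G) = 4.

4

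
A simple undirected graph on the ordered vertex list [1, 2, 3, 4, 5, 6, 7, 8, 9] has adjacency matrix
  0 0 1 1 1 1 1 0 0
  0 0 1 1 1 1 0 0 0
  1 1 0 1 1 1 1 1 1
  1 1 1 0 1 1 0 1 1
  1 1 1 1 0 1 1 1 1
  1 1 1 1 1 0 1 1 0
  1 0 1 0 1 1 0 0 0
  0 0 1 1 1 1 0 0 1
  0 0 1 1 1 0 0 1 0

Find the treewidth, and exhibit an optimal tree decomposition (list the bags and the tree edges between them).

Treewidth 4.
Bags: B1 = {1, 3, 5, 6, 7}  B2 = {1, 3, 4, 5, 6}  B3 = {3, 4, 5, 6, 8}  B4 = {3, 4, 5, 8, 9}  B5 = {2, 3, 4, 5, 6}
Tree: B1–B2, B2–B3, B3–B4, B2–B5

Each bag holds 5 vertices, so the decomposition has width 4, which upper-bounds the treewidth. Conversely, {3, 4, 5, 8, 9} is a clique of size 5, and the vertices of any clique must share a bag in every tree decomposition; so some bag has ≥ 5 vertices and tw(G) ≥ 4. Therefore the treewidth is 4.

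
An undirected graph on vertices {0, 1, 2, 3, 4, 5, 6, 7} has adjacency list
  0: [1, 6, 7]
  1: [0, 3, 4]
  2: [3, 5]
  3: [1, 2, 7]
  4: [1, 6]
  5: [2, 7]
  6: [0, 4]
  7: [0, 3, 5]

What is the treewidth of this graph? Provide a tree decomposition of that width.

Every bag has size at most 3, so the width is 3 − 1 = 2 and tw(G) ≤ 2. The edges 4–6–0–1–4 form a cycle, so G is not a tree and its treewidth is at least 2. Combining the bounds, tw(G) = 2.

Treewidth 2.
One such decomposition:
Bags: B1 = {1, 4, 6}  B2 = {0, 1, 6}  B3 = {0, 1, 3}  B4 = {0, 3, 7}  B5 = {2, 3, 7}  B6 = {2, 5, 7}
Tree: B1–B2, B2–B3, B3–B4, B4–B5, B5–B6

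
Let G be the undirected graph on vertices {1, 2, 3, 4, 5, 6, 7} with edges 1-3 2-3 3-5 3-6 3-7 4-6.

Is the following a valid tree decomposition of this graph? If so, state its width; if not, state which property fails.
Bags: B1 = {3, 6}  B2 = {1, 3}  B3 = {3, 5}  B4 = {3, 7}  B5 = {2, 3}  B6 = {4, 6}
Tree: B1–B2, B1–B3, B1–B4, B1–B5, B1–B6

Yes; width 1.

Every vertex of G appears in some bag (union = {1, 2, 3, 4, 5, 6, 7}); every edge is covered by a bag; and for each vertex v the set of bags containing v is connected in the bag tree. The decomposition is therefore valid. The largest bag has 2 vertices, so the width is 1.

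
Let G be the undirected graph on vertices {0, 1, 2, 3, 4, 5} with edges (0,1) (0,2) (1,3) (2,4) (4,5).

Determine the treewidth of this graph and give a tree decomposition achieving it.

Treewidth 1.
Bags: B1 = {4, 5}  B2 = {2, 4}  B3 = {0, 2}  B4 = {0, 1}  B5 = {1, 3}
Tree: B1–B2, B2–B3, B3–B4, B4–B5

The largest bag has 2 vertices, giving width 1; this decomposition certifies tw(G) ≤ 1. Since G has at least one edge (e.g. 5–4), it is not an edgeless graph, so tw(G) ≥ 1. Hence tw(G) = 1 exactly.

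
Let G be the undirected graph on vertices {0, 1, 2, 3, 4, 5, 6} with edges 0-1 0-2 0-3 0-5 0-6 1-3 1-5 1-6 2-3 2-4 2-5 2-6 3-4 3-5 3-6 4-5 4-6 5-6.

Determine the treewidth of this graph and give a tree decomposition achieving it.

The largest bag has 5 vertices, giving width 4; this decomposition certifies tw(G) ≤ 4. For the lower bound, the 5 vertices {0, 1, 3, 5, 6} are pairwise adjacent, and any tree decomposition puts a clique entirely inside one bag — forcing width ≥ 4. Combining the bounds, tw(G) = 4.

Treewidth 4.
One such decomposition:
Bags: B1 = {0, 2, 3, 5, 6}  B2 = {0, 1, 3, 5, 6}  B3 = {2, 3, 4, 5, 6}
Tree: B1–B2, B1–B3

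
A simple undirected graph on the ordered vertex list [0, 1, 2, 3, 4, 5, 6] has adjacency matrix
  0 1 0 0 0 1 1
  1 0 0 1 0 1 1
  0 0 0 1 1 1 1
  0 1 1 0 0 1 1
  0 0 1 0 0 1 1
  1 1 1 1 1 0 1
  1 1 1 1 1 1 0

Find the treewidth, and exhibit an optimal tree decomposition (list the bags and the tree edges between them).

Treewidth 3.
One such decomposition:
Bags: B1 = {2, 3, 5, 6}  B2 = {1, 3, 5, 6}  B3 = {2, 4, 5, 6}  B4 = {0, 1, 5, 6}
Tree: B1–B2, B1–B3, B2–B4

Each bag holds 4 vertices, so the decomposition has width 3, which upper-bounds the treewidth. On the other hand G contains the 4-clique {0, 1, 5, 6}. A clique must lie in a single bag of any decomposition, so no decomposition can have width below 3. The upper and lower bounds meet at 3, so that is the treewidth.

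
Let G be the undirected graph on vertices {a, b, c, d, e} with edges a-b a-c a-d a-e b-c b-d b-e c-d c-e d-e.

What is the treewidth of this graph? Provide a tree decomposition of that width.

Treewidth 4.
One optimal decomposition is:
Bags: B1 = {a, b, c, d, e}
Tree: (single bag)

With just one bag of size 5, the width is 5 − 1 = 4, so tw(G) ≤ 4. Conversely, {a, b, c, d, e} is a clique of size 5, and the vertices of any clique must share a bag in every tree decomposition; so some bag has ≥ 5 vertices and tw(G) ≥ 4. Hence tw(G) = 4 exactly.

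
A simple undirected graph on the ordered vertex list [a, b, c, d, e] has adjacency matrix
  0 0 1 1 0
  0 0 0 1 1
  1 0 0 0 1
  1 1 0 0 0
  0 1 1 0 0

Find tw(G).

A width-2 tree decomposition is:
Bags: B1 = {b, c, e}  B2 = {b, c, d}  B3 = {a, c, d}
Tree: B1–B2, B2–B3
Each bag holds 3 vertices, so the decomposition has width 2, which upper-bounds the treewidth. For the lower bound, G contains the cycle c–e–b–d–a–c, so G is not a forest; only forests have treewidth ≤ 1, hence tw(G) ≥ 2. Therefore the treewidth is 2.

2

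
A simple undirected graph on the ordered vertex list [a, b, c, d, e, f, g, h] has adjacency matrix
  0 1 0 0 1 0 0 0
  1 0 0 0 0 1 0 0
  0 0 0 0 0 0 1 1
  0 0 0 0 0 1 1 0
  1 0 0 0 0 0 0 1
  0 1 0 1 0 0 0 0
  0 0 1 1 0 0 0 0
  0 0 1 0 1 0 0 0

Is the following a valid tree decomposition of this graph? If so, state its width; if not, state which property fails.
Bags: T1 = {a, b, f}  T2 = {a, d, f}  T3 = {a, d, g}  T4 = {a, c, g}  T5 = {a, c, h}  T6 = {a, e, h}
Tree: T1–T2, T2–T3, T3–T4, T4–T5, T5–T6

Every vertex of G appears in some bag (union = {a, b, c, d, e, f, g, h}); every edge is covered by a bag; and for each vertex v the set of bags containing v is connected in the bag tree. The decomposition is therefore valid. The largest bag has 3 vertices, so the width is 2.

Yes; width 2.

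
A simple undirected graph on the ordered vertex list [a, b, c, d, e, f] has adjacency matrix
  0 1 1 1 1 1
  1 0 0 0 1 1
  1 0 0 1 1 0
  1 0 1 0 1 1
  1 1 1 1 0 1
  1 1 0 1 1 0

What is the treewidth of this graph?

3

A width-3 tree decomposition is:
Bags: B1 = {a, c, d, e}  B2 = {a, d, e, f}  B3 = {a, b, e, f}
Tree: B1–B2, B2–B3
The largest bag has 4 vertices, giving width 3; this decomposition certifies tw(G) ≤ 3. On the other hand G contains the 4-clique {a, c, d, e}. A clique must lie in a single bag of any decomposition, so no decomposition can have width below 3. Hence tw(G) = 3 exactly.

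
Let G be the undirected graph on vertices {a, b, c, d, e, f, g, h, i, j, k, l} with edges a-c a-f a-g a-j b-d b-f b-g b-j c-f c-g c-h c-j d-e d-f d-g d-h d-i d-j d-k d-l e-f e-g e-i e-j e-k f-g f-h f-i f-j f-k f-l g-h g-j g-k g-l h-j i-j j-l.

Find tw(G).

A width-4 tree decomposition is:
Bags: B1 = {d, f, g, h, j}  B2 = {c, f, g, h, j}  B3 = {a, c, f, g, j}  B4 = {d, e, f, g, j}  B5 = {d, f, g, j, l}  B6 = {b, d, f, g, j}  B7 = {d, e, f, g, k}  B8 = {d, e, f, i, j}
Tree: B1–B2, B2–B3, B1–B4, B4–B5, B5–B6, B4–B7, B4–B8
Each bag holds 5 vertices, so the decomposition has width 4, which upper-bounds the treewidth. On the other hand G contains the 5-clique {d, e, f, g, j}. A clique must lie in a single bag of any decomposition, so no decomposition can have width below 4. Combining the bounds, tw(G) = 4.

4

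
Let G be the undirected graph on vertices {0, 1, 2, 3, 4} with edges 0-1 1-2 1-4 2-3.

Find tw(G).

1

A width-1 tree decomposition is:
Bags: B1 = {0, 1}  B2 = {1, 2}  B3 = {1, 4}  B4 = {2, 3}
Tree: B1–B2, B1–B3, B2–B4
Every bag has size at most 2, so the width is 2 − 1 = 1 and tw(G) ≤ 1. Any graph with an edge has treewidth ≥ 1, and G has the edge 0–1. Therefore the treewidth is 1.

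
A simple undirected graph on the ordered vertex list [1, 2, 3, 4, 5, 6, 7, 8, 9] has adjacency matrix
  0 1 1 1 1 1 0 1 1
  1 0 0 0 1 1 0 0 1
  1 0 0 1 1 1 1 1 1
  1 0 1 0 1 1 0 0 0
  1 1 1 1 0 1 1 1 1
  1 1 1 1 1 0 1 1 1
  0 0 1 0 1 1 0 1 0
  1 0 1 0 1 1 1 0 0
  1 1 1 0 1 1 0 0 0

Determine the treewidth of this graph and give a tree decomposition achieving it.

Every bag has size at most 5, so the width is 5 − 1 = 4 and tw(G) ≤ 4. On the other hand G contains the 5-clique {1, 2, 5, 6, 9}. A clique must lie in a single bag of any decomposition, so no decomposition can have width below 4. The upper and lower bounds meet at 4, so that is the treewidth.

Treewidth 4.
One optimal decomposition is:
Bags: B1 = {1, 3, 5, 6, 9}  B2 = {1, 3, 5, 6, 8}  B3 = {1, 2, 5, 6, 9}  B4 = {3, 5, 6, 7, 8}  B5 = {1, 3, 4, 5, 6}
Tree: B1–B2, B1–B3, B2–B4, B2–B5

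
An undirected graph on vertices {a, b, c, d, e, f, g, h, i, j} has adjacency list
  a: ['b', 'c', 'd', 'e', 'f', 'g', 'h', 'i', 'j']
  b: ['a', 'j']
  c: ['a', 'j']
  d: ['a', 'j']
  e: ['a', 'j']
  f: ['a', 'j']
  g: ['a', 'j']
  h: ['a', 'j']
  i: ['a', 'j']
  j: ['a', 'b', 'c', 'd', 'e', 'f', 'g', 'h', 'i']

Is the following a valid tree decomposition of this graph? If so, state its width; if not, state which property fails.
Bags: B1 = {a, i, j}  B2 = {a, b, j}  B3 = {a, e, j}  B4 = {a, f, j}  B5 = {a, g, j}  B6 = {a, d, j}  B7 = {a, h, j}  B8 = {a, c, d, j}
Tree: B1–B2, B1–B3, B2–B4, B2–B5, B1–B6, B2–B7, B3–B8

No — bags containing vertex d are not connected in the tree.

A tree decomposition must satisfy three properties: every vertex lies in some bag; for every edge, both endpoints lie together in some bag; and for every vertex, the bags containing it form a connected subtree. Here bags containing vertex d are not connected in the tree, so the decomposition is invalid.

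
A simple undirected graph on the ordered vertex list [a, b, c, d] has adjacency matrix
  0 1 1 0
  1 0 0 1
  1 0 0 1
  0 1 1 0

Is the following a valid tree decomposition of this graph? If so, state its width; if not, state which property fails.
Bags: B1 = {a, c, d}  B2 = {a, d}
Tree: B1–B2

A tree decomposition must satisfy three properties: every vertex lies in some bag; for every edge, both endpoints lie together in some bag; and for every vertex, the bags containing it form a connected subtree. Here vertex b appears in no bag, so the decomposition is invalid.

No — vertex b appears in no bag.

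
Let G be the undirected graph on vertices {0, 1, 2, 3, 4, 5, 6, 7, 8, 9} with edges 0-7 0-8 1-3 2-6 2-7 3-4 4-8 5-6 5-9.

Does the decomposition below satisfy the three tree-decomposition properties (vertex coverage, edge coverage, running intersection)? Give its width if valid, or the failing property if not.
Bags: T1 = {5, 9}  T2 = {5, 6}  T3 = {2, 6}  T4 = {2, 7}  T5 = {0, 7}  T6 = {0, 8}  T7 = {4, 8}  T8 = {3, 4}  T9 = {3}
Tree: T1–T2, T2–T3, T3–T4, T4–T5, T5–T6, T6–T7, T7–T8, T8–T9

No — vertex 1 appears in no bag.

A tree decomposition must satisfy three properties: every vertex lies in some bag; for every edge, both endpoints lie together in some bag; and for every vertex, the bags containing it form a connected subtree. Here vertex 1 appears in no bag, so the decomposition is invalid.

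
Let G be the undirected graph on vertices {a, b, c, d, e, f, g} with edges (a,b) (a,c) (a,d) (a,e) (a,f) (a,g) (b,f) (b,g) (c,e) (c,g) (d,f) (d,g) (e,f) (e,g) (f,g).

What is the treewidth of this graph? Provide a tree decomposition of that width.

Treewidth 3.
One optimal decomposition is:
Bags: B1 = {a, d, f, g}  B2 = {a, e, f, g}  B3 = {a, c, e, g}  B4 = {a, b, f, g}
Tree: B1–B2, B2–B3, B1–B4

The largest bag has 4 vertices, giving width 3; this decomposition certifies tw(G) ≤ 3. Conversely, {a, c, e, g} is a clique of size 4, and the vertices of any clique must share a bag in every tree decomposition; so some bag has ≥ 4 vertices and tw(G) ≥ 3. Hence tw(G) = 3 exactly.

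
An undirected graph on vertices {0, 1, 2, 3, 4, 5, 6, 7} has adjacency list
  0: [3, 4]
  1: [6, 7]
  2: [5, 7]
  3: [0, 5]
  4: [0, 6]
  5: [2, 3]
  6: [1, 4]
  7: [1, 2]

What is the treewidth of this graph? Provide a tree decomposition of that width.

Treewidth 2.
One optimal decomposition is:
Bags: B1 = {0, 3, 4}  B2 = {3, 4, 5}  B3 = {2, 4, 5}  B4 = {2, 4, 7}  B5 = {1, 4, 7}  B6 = {1, 4, 6}
Tree: B1–B2, B2–B3, B3–B4, B4–B5, B5–B6

Every bag has size at most 3, so the width is 3 − 1 = 2 and tw(G) ≤ 2. The edges 4–0–3–5–2–7–1–6–4 form a cycle, so G is not a tree and its treewidth is at least 2. Hence tw(G) = 2 exactly.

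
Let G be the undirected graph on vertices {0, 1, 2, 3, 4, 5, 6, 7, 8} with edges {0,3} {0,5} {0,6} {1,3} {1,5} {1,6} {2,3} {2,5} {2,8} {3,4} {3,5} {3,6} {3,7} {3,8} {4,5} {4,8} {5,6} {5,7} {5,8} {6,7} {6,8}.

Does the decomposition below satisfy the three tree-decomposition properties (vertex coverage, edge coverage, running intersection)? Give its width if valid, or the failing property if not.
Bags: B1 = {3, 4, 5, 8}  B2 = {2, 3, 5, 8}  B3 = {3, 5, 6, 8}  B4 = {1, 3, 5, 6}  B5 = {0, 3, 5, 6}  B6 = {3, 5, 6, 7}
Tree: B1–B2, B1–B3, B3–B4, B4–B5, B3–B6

Yes; width 3.

Checking the three conditions: (i) the bags cover all of {0, 1, 2, 3, 4, 5, 6, 7, 8}; (ii) for each edge, some bag contains both endpoints; (iii) the bags containing any fixed vertex form a subtree. All hold, so the decomposition is valid with width 4 − 1 = 3.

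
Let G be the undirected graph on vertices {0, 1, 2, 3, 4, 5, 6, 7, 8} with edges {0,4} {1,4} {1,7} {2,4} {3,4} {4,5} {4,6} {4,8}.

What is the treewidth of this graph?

A width-1 tree decomposition is:
Bags: B1 = {4, 6}  B2 = {3, 4}  B3 = {1, 4}  B4 = {4, 5}  B5 = {1, 7}  B6 = {4, 8}  B7 = {0, 4}  B8 = {2, 4}
Tree: B1–B2, B2–B3, B2–B4, B3–B5, B3–B6, B4–B7, B3–B8
Every bag has size at most 2, so the width is 2 − 1 = 1 and tw(G) ≤ 1. Any graph with an edge has treewidth ≥ 1, and G has the edge 6–4. Therefore the treewidth is 1.

1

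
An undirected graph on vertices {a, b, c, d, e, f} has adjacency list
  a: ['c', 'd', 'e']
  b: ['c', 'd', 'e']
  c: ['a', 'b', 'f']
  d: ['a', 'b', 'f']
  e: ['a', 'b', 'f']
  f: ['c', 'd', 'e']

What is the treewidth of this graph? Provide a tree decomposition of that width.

Treewidth 3.
One optimal decomposition is:
Bags: B1 = {a, b, e, f}  B2 = {a, b, d, f}  B3 = {a, b, c, f}
Tree: B1–B2, B2–B3

Each bag holds 4 vertices, so the decomposition has width 3, which upper-bounds the treewidth. For the lower bound: the 4 vertex sets {b,e}, {d,f}, {a}, {c} are disjoint, each induces a connected subgraph, and every pair is joined by at least one edge of G. Contracting each set to a single vertex therefore yields K_{4} as a minor, and since treewidth is minor-monotone, tw(G) ≥ tw(K_{4}) = 3. The upper and lower bounds meet at 3, so that is the treewidth.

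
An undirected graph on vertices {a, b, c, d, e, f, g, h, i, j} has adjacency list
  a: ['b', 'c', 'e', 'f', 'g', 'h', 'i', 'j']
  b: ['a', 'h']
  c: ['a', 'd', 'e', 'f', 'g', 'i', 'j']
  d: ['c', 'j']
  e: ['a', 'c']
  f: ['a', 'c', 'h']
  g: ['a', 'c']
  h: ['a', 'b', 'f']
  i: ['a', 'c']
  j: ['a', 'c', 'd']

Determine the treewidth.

A width-2 tree decomposition is:
Bags: B1 = {a, c, e}  B2 = {a, c, f}  B3 = {a, c, i}  B4 = {a, c, g}  B5 = {a, f, h}  B6 = {a, c, j}  B7 = {a, b, h}  B8 = {c, d, j}
Tree: B1–B2, B1–B3, B1–B4, B2–B5, B1–B6, B5–B7, B6–B8
The largest bag has 3 vertices, giving width 2; this decomposition certifies tw(G) ≤ 2. For the lower bound, the 3 vertices {c, d, j} are pairwise adjacent, and any tree decomposition puts a clique entirely inside one bag — forcing width ≥ 2. Therefore the treewidth is 2.

2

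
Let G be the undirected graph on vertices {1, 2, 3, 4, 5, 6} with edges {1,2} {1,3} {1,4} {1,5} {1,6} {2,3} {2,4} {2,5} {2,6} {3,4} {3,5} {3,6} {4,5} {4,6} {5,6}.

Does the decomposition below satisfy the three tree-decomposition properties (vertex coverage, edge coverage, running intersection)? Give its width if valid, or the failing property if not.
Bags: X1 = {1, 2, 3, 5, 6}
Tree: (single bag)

No — vertex 4 appears in no bag.

A tree decomposition must satisfy three properties: every vertex lies in some bag; for every edge, both endpoints lie together in some bag; and for every vertex, the bags containing it form a connected subtree. Here vertex 4 appears in no bag, so the decomposition is invalid.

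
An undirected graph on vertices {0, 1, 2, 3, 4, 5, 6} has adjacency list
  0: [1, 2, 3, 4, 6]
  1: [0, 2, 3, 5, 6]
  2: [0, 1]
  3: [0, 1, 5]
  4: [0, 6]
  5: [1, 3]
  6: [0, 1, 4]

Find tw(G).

2

A width-2 tree decomposition is:
Bags: B1 = {0, 1, 6}  B2 = {0, 4, 6}  B3 = {0, 1, 3}  B4 = {1, 3, 5}  B5 = {0, 1, 2}
Tree: B1–B2, B1–B3, B3–B4, B1–B5
The largest bag has 3 vertices, giving width 2; this decomposition certifies tw(G) ≤ 2. Conversely, {0, 1, 2} is a clique of size 3, and the vertices of any clique must share a bag in every tree decomposition; so some bag has ≥ 3 vertices and tw(G) ≥ 2. The upper and lower bounds meet at 2, so that is the treewidth.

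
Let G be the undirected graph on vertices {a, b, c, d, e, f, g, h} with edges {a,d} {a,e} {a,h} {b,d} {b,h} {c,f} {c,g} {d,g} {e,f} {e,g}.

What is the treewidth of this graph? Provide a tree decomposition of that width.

Treewidth 2.
Bags: B1 = {b, d, h}  B2 = {a, d, h}  B3 = {a, d, g}  B4 = {a, e, g}  B5 = {c, e, g}  B6 = {c, e, f}
Tree: B1–B2, B2–B3, B3–B4, B4–B5, B5–B6

Every bag has size at most 3, so the width is 3 − 1 = 2 and tw(G) ≤ 2. The edges b–h–a–d–b form a cycle, so G is not a tree and its treewidth is at least 2. Combining the bounds, tw(G) = 2.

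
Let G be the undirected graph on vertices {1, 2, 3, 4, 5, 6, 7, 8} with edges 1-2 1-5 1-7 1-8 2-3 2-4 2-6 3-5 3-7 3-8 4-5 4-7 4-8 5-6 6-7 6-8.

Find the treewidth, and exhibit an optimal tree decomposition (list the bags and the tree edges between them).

The largest bag has 5 vertices, giving width 4; this decomposition certifies tw(G) ≤ 4. For the lower bound: the 5 vertex sets {1,8}, {2,4}, {5,6}, {7}, {3} are disjoint, each induces a connected subgraph, and every pair is joined by at least one edge of G. Contracting each set to a single vertex therefore yields K_{5} as a minor, and since treewidth is minor-monotone, tw(G) ≥ tw(K_{5}) = 4. The upper and lower bounds meet at 4, so that is the treewidth.

Treewidth 4.
Bags: B1 = {1, 2, 5, 7, 8}  B2 = {2, 4, 5, 7, 8}  B3 = {2, 5, 6, 7, 8}  B4 = {2, 3, 5, 7, 8}
Tree: B1–B2, B2–B3, B3–B4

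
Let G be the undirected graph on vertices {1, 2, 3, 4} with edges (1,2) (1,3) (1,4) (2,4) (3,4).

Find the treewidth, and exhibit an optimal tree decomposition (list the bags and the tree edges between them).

Treewidth 2.
One optimal decomposition is:
Bags: B1 = {1, 2, 4}  B2 = {1, 3, 4}
Tree: B1–B2

The largest bag has 3 vertices, giving width 2; this decomposition certifies tw(G) ≤ 2. On the other hand G contains the 3-clique {1, 2, 4}. A clique must lie in a single bag of any decomposition, so no decomposition can have width below 2. Therefore the treewidth is 2.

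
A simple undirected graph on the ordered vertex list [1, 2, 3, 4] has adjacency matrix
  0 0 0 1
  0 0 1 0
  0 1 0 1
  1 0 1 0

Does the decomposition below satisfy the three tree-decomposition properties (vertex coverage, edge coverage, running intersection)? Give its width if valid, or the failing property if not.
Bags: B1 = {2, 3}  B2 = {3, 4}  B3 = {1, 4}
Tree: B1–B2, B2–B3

Yes; width 1.

Every vertex of G appears in some bag (union = {1, 2, 3, 4}); every edge is covered by a bag; and for each vertex v the set of bags containing v is connected in the bag tree. The decomposition is therefore valid. The largest bag has 2 vertices, so the width is 1.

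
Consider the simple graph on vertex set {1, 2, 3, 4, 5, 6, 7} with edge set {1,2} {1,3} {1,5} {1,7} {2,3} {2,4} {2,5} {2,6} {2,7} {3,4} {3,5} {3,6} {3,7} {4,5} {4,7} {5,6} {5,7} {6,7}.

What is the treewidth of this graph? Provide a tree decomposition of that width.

Each bag holds 5 vertices, so the decomposition has width 4, which upper-bounds the treewidth. On the other hand G contains the 5-clique {1, 2, 3, 5, 7}. A clique must lie in a single bag of any decomposition, so no decomposition can have width below 4. Combining the bounds, tw(G) = 4.

Treewidth 4.
Bags: B1 = {2, 3, 4, 5, 7}  B2 = {1, 2, 3, 5, 7}  B3 = {2, 3, 5, 6, 7}
Tree: B1–B2, B1–B3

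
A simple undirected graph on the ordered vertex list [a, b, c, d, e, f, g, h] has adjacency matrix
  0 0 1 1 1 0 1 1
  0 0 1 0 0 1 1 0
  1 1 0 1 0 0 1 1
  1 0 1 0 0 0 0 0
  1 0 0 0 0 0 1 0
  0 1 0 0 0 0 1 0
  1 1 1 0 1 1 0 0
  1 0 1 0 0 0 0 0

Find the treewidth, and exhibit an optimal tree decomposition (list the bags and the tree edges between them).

Treewidth 2.
Bags: B1 = {a, c, g}  B2 = {a, c, d}  B3 = {a, c, h}  B4 = {a, e, g}  B5 = {b, c, g}  B6 = {b, f, g}
Tree: B1–B2, B1–B3, B1–B4, B1–B5, B5–B6

Every bag has size at most 3, so the width is 3 − 1 = 2 and tw(G) ≤ 2. Conversely, {a, c, d} is a clique of size 3, and the vertices of any clique must share a bag in every tree decomposition; so some bag has ≥ 3 vertices and tw(G) ≥ 2. Therefore the treewidth is 2.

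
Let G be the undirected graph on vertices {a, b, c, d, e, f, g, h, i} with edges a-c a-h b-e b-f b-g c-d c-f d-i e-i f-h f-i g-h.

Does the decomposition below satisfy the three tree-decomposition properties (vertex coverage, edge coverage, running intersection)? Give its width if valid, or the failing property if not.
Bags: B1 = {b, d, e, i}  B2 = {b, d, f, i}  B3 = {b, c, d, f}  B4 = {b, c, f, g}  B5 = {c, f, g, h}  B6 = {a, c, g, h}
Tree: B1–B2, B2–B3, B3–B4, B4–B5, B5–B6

Yes; width 3.

Every vertex of G appears in some bag (union = {a, b, c, d, e, f, g, h, i}); every edge is covered by a bag; and for each vertex v the set of bags containing v is connected in the bag tree. The decomposition is therefore valid. The largest bag has 4 vertices, so the width is 3.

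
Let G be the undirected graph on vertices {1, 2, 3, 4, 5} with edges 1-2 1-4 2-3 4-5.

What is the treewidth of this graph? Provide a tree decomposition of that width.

The largest bag has 2 vertices, giving width 1; this decomposition certifies tw(G) ≤ 1. G has an edge, so its treewidth is at least 1. The upper and lower bounds meet at 1, so that is the treewidth.

Treewidth 1.
One optimal decomposition is:
Bags: B1 = {4, 5}  B2 = {1, 4}  B3 = {1, 2}  B4 = {2, 3}
Tree: B1–B2, B2–B3, B3–B4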